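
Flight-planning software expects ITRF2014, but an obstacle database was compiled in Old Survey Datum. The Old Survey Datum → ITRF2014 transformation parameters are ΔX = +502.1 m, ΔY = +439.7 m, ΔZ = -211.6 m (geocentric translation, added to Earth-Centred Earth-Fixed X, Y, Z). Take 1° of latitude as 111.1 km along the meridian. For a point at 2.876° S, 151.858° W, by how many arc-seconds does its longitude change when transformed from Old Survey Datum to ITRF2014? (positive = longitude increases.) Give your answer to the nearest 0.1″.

Δλ = -4.9″

sin φ = -0.050175, cos φ = 0.998740, sin λ = -0.471658, cos λ = -0.881781.
East component: ΔE = −sin λ·ΔX + cos λ·ΔY = −(-0.471658)(502.1) + (-0.881781)(439.7) = -150.90 m.
1° of latitude spans 111100 m; at latitude φ, 1° of longitude spans that × cos φ = 110960.1 m, so Δλ = -150.90 / 110960.1 × 3600 = -4.896″.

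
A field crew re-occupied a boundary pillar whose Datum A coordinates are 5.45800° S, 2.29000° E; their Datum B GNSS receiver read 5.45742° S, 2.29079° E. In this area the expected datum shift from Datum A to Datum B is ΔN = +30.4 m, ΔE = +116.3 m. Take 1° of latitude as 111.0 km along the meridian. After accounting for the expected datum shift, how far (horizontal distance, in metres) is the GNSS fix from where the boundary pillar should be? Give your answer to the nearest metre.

Observed coordinate differences: Δφ = +0.00058°, Δλ = +0.00079°.
Converting to metres (1° lat = 111000 m, cos φ = 0.995466): observed ΔN = 64.4 m, observed ΔE = 87.3 m.
Subtracting the expected shift leaves a residual of 64.4 − (30.4) = 34.0 m north and 87.3 − (116.3) = -29.0 m east.
Residual distance = √(34.0² + (-29.0)²) = 44.7 m.

45 m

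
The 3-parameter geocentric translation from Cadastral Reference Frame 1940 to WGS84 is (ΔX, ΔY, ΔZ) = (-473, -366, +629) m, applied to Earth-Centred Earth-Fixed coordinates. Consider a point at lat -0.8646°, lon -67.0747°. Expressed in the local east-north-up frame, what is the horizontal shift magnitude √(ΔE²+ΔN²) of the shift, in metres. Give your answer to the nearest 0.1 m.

At φ = -0.8646°, λ = -67.0747°: sin φ = -0.015090, cos φ = 0.999886, sin λ = -0.921013, cos λ = 0.389531.
ΔE = −sin λ·ΔX + cos λ·ΔY = −(-0.921013)·(-473) + (0.389531)·(-366) = -578.21 m.
ΔN = −sin φ cos λ·ΔX − sin φ sin λ·ΔY + cos φ·ΔZ = −(-0.015090)(0.389531)(-473) − (-0.015090)(-0.921013)(-366) + (0.999886)(629) = 631.23 m.
Horizontal magnitude = √(ΔE² + ΔN²) = √((-578.21)² + 631.23²) = 856.03 m.

856.0 m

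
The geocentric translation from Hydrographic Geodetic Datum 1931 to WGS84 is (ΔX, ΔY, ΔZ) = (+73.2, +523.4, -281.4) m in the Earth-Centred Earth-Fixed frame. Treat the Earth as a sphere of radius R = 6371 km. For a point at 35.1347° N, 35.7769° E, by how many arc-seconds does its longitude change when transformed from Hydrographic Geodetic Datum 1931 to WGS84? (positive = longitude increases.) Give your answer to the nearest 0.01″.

Δλ = 15.12″

sin φ = 0.575501, cos φ = 0.817801, sin λ = 0.584631, cos λ = 0.811300.
East component: ΔE = −sin λ·ΔX + cos λ·ΔY = −(0.584631)(73.2) + (0.811300)(523.4) = 381.84 m.
1° of latitude spans πR/180 = 111195 m; at latitude φ, 1° of longitude spans that × cos φ = 90935.4 m, so Δλ = 381.84 / 90935.4 × 3600 = 15.116″.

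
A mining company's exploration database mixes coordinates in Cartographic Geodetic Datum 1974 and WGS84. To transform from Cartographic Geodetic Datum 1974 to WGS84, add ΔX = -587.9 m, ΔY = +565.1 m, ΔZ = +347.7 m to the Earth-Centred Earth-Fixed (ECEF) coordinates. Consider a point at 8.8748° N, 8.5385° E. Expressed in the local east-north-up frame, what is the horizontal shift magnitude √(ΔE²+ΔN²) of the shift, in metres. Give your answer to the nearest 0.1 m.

The local east axis at (φ, λ) is (−sin λ, cos λ, 0), so ΔE = −sin(8.5385°)·(-587.9) + cos(8.5385°)·565.1 = 646.12 m.
The local north axis is (−sin φ cos λ, −sin φ sin λ, cos φ), giving ΔN = 89.693 − 12.944 + 343.537 = 420.29 m.
Horizontal magnitude = √(ΔE² + ΔN²) = √(646.12² + 420.29²) = 770.79 m.

770.8 m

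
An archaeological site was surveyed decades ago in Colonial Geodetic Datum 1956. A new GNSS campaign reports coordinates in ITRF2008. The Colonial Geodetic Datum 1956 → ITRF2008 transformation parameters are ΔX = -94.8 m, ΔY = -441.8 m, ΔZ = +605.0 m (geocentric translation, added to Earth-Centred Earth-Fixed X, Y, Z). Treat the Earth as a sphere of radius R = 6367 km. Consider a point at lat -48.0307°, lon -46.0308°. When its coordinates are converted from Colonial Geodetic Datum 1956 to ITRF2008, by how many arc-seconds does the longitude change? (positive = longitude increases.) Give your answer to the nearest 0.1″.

Δλ = -18.2″

sin φ = -0.743503, cos φ = 0.668732, sin λ = -0.719713, cos λ = 0.694272.
East component: ΔE = −sin λ·ΔX + cos λ·ΔY = −(-0.719713)(-94.8) + (0.694272)(-441.8) = -374.96 m.
1° of latitude spans πR/180 = 111125 m; at latitude φ, 1° of longitude spans that × cos φ = 74313.0 m, so Δλ = -374.96 / 74313.0 × 3600 = -18.164″.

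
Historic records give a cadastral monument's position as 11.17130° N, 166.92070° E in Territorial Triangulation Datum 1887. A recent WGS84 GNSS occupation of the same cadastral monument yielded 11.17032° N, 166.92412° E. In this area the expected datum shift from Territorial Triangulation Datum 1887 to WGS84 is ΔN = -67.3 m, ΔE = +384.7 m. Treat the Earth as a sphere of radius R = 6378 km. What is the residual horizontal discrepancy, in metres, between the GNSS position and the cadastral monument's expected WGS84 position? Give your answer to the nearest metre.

43 m

Observed coordinate differences: Δφ = -0.00098°, Δλ = +0.00342°.
Converting to metres (1° lat = 111317 m, cos φ = 0.981052): observed ΔN = -109.1 m, observed ΔE = 373.5 m.
Subtracting the expected shift leaves a residual of -109.1 − (-67.3) = -41.8 m north and 373.5 − (384.7) = -11.2 m east.
Residual distance = √((-41.8)² + (-11.2)²) = 43.3 m.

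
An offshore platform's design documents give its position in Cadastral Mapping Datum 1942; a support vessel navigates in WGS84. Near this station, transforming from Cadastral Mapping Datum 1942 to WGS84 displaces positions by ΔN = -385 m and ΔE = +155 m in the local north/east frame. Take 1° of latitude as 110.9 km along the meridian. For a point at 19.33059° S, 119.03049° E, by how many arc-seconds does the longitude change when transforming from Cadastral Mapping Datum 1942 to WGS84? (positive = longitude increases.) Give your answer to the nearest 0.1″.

Δλ = 5.3″

At latitude -19.33059°, cos φ = 0.943624.
1° of longitude at this latitude = 110.9 × cos φ = 104.65 km, so Δλ = 155.0 / 104647.9 = 0.0014812° = 5.332″.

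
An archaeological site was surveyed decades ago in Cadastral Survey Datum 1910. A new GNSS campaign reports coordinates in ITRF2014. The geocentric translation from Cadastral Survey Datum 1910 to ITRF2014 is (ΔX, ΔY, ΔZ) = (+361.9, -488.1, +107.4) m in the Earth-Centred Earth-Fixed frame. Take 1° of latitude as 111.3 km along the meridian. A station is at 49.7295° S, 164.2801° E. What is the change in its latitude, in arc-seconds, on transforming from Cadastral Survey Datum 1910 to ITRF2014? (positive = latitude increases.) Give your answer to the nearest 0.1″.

Δφ = -9.6″

sin φ = -0.763001, cos φ = 0.646397, sin λ = 0.270935, cos λ = -0.962598.
North component: ΔN = −sin φ cos λ·ΔX − sin φ sin λ·ΔY + cos φ·ΔZ = −(-0.763001)(-0.962598)(361.9) − (-0.763001)(0.270935)(-488.1) + (0.646397)(107.4) = -297.28 m.
1° of latitude spans 111300 m, so Δφ = -297.28 / 111300 × 3600 = -9.616″.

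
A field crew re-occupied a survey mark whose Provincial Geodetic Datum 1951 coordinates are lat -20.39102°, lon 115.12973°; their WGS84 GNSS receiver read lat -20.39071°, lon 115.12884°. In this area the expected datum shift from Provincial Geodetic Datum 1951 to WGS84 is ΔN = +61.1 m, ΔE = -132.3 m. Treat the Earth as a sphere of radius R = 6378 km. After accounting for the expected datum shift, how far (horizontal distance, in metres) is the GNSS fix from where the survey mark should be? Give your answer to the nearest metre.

Observed coordinate differences: Δφ = +0.00031°, Δλ = -0.00089°.
Converting to metres (1° lat = 111317 m, cos φ = 0.937337): observed ΔN = 34.5 m, observed ΔE = -92.9 m.
Subtracting the expected shift leaves a residual of 34.5 − (61.1) = -26.6 m north and -92.9 − (-132.3) = 39.4 m east.
Residual distance = √((-26.6)² + 39.4²) = 47.6 m.

48 m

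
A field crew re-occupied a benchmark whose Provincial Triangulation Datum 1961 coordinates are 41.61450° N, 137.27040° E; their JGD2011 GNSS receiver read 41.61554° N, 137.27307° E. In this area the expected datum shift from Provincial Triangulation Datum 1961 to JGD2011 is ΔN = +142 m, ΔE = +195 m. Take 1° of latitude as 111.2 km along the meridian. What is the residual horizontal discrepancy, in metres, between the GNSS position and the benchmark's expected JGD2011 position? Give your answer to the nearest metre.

Observed coordinate differences: Δφ = +0.00104°, Δλ = +0.00267°.
Converting to metres (1° lat = 111200 m, cos φ = 0.747630): observed ΔN = 115.6 m, observed ΔE = 222.0 m.
Subtracting the expected shift leaves a residual of 115.6 − (142) = -26.4 m north and 222.0 − (195) = 27.0 m east.
Residual distance = √((-26.4)² + 27.0²) = 37.7 m.

38 m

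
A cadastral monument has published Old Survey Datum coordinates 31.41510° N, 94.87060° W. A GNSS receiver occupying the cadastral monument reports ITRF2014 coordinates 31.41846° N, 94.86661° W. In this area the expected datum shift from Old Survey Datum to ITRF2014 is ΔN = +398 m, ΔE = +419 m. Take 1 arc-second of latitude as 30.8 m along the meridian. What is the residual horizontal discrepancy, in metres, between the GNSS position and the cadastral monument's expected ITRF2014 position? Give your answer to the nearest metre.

49 m

Observed coordinate differences: Δφ = +0.00336°, Δλ = +0.00399°.
Converting to metres (1° lat = 110880 m, cos φ = 0.853413): observed ΔN = 372.6 m, observed ΔE = 377.6 m.
Subtracting the expected shift leaves a residual of 372.6 − (398) = -25.4 m north and 377.6 − (419) = -41.4 m east.
Residual distance = √((-25.4)² + (-41.4)²) = 48.6 m.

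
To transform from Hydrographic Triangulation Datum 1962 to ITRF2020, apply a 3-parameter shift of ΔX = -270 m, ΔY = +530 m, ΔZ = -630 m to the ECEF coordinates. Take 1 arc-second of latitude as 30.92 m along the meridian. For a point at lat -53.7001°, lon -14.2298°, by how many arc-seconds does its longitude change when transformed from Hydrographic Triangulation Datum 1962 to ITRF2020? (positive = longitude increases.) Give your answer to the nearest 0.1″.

Δλ = 24.4″

sin φ = -0.805929, cos φ = 0.592012, sin λ = -0.245812, cos λ = 0.969318.
East component: ΔE = −sin λ·ΔX + cos λ·ΔY = −(-0.245812)(-270) + (0.969318)(530) = 447.37 m.
1° of latitude spans 3600 × 30.92 = 111312 m; at latitude φ, 1° of longitude spans that × cos φ = 65898.0 m, so Δλ = 447.37 / 65898.0 × 3600 = 24.440″.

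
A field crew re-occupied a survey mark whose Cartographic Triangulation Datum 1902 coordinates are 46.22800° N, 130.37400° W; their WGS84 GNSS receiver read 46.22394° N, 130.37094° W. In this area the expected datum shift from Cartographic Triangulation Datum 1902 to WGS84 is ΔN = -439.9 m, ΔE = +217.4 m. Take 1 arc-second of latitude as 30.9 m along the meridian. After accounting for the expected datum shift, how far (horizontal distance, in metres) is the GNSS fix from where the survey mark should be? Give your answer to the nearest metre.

Observed coordinate differences: Δφ = -0.00406°, Δλ = +0.00306°.
Converting to metres (1° lat = 111240 m, cos φ = 0.691790): observed ΔN = -451.6 m, observed ΔE = 235.5 m.
Subtracting the expected shift leaves a residual of -451.6 − (-439.9) = -11.7 m north and 235.5 − (217.4) = 18.1 m east.
Residual distance = √((-11.7)² + 18.1²) = 21.6 m.

22 m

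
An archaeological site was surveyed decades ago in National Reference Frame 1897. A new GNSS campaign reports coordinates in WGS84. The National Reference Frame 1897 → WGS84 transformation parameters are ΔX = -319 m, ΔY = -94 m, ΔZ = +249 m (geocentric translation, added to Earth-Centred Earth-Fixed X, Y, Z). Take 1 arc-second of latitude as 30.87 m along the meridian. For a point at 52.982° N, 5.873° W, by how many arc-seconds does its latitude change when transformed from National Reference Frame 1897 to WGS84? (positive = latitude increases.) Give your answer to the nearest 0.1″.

Δφ = 12.8″

sin φ = 0.798446, cos φ = 0.602066, sin λ = -0.102324, cos λ = 0.994751.
North component: ΔN = −sin φ cos λ·ΔX − sin φ sin λ·ΔY + cos φ·ΔZ = −(0.798446)(0.994751)(-319) − (0.798446)(-0.102324)(-94) + (0.602066)(249) = 395.60 m.
1° of latitude spans 3600 × 30.87 = 111132 m, so Δφ = 395.60 / 111132 × 3600 = 12.815″.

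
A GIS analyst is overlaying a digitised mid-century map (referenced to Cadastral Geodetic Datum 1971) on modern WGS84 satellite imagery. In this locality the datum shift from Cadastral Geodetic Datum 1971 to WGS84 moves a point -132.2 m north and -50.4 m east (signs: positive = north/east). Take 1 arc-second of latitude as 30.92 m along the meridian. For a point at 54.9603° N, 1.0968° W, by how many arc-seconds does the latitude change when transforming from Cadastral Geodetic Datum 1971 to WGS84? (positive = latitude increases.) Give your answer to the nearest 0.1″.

1″ of latitude = 30.92 m, so Δφ = -132.2 / 30.92 = -4.276″.

Δφ = -4.3″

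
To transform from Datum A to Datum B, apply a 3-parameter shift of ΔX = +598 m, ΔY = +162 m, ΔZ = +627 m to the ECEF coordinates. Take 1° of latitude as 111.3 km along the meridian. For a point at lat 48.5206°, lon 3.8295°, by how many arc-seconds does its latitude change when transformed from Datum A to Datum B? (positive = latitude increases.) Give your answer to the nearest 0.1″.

sin φ = 0.749194, cos φ = 0.662351, sin λ = 0.066788, cos λ = 0.997767.
North component: ΔN = −sin φ cos λ·ΔX − sin φ sin λ·ΔY + cos φ·ΔZ = −(0.749194)(0.997767)(598) − (0.749194)(0.066788)(162) + (0.662351)(627) = -39.83 m.
1° of latitude spans 111300 m, so Δφ = -39.83 / 111300 × 3600 = -1.288″.

Δφ = -1.3″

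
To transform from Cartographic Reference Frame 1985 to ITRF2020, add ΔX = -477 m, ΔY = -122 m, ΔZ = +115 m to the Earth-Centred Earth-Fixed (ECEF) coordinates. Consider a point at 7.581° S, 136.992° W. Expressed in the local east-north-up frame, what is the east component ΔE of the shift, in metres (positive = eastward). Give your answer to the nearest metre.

ΔE = -236 m

At φ = -7.581°, λ = -136.992°: sin φ = -0.131928, cos φ = 0.991259, sin λ = -0.682100, cos λ = -0.731258.
ΔE = −sin λ·ΔX + cos λ·ΔY = −(-0.682100)·(-477) + (-0.731258)·(-122) = -236.15 m.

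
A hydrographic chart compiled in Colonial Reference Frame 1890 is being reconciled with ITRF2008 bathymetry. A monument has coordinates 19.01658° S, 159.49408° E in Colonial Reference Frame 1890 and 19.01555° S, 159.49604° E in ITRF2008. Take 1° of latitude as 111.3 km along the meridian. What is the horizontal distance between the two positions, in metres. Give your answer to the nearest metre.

Δφ = -19.01555° − -19.01658° = +0.00103°; Δλ = 159.49604° − 159.49408° = +0.00196°.
ΔN = Δφ × 111300 = 114.6 m; ΔE = Δλ × 111300 × cos(-19.01658°) = +0.00196 × 111300 × 0.945424 = 206.2 m.
Distance = √(ΔE² + ΔN²) = √(206.2² + 114.6²) = 236.0 m.

236 m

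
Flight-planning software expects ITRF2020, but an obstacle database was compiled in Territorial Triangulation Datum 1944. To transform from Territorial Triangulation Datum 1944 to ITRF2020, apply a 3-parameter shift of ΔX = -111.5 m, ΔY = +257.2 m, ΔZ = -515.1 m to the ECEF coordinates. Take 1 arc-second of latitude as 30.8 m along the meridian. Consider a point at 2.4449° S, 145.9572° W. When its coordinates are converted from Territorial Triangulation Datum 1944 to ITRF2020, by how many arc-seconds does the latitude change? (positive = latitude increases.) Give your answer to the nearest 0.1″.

Δφ = -16.8″

sin φ = -0.042659, cos φ = 0.999090, sin λ = -0.559812, cos λ = -0.828620.
North component: ΔN = −sin φ cos λ·ΔX − sin φ sin λ·ΔY + cos φ·ΔZ = −(-0.042659)(-0.828620)(-111.5) − (-0.042659)(-0.559812)(257.2) + (0.999090)(-515.1) = -516.83 m.
1° of latitude spans 3600 × 30.80 = 110880 m, so Δφ = -516.83 / 110880 × 3600 = -16.780″.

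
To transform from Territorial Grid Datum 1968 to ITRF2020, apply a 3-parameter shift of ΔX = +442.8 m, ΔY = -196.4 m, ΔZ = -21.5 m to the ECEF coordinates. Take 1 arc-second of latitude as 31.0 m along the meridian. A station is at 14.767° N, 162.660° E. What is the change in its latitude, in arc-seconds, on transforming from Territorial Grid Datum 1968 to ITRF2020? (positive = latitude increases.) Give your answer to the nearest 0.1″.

Δφ = 3.3″

sin φ = 0.254889, cos φ = 0.966970, sin λ = 0.298041, cos λ = -0.954553.
North component: ΔN = −sin φ cos λ·ΔX − sin φ sin λ·ΔY + cos φ·ΔZ = −(0.254889)(-0.954553)(442.8) − (0.254889)(0.298041)(-196.4) + (0.966970)(-21.5) = 101.87 m.
1° of latitude spans 3600 × 31.00 = 111600 m, so Δφ = 101.87 / 111600 × 3600 = 3.286″.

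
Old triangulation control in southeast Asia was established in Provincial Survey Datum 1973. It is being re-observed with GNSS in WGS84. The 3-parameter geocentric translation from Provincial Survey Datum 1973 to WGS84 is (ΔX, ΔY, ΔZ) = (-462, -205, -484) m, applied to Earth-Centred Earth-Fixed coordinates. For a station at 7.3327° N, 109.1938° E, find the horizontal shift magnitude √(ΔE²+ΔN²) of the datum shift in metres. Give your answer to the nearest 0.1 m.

692.2 m

At φ = 7.3327°, λ = 109.1938°: sin φ = 0.127631, cos φ = 0.991822, sin λ = 0.944412, cos λ = -0.328764.
ΔE = −sin λ·ΔX + cos λ·ΔY = −(0.944412)·(-462) + (-0.328764)·(-205) = 503.72 m.
ΔN = −sin φ cos λ·ΔX − sin φ sin λ·ΔY + cos φ·ΔZ = −(0.127631)(-0.328764)(-462) − (0.127631)(0.944412)(-205) + (0.991822)(-484) = -474.72 m.
Horizontal magnitude = √(ΔE² + ΔN²) = √(503.72² + (-474.72)²) = 692.16 m.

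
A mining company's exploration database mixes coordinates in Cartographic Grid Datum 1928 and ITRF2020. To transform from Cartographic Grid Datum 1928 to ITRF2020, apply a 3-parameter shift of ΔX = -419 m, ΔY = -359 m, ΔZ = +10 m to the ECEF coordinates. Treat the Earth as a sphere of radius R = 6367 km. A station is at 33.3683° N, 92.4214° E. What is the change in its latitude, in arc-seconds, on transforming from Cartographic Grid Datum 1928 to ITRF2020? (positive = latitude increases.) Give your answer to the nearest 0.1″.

Δφ = 6.3″

sin φ = 0.550019, cos φ = 0.835152, sin λ = 0.999107, cos λ = -0.042249.
North component: ΔN = −sin φ cos λ·ΔX − sin φ sin λ·ΔY + cos φ·ΔZ = −(0.550019)(-0.042249)(-419) − (0.550019)(0.999107)(-359) + (0.835152)(10) = 195.90 m.
1° of latitude spans πR/180 = 111125 m, so Δφ = 195.90 / 111125 × 3600 = 6.346″.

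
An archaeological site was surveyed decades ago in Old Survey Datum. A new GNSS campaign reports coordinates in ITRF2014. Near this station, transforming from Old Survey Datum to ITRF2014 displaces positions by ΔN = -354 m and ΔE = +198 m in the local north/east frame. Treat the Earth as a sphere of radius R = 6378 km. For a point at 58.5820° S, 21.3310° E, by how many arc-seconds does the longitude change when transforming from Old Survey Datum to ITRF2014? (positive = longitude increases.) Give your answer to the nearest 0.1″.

Δλ = 12.3″

At latitude -58.5820°, cos φ = 0.521278.
One radian of longitude at latitude φ spans R cos φ, so Δλ = ΔE / (R cos φ) = 198.0 / (6378000 × 0.521278) = 5.9554e-05 rad = 12.284″.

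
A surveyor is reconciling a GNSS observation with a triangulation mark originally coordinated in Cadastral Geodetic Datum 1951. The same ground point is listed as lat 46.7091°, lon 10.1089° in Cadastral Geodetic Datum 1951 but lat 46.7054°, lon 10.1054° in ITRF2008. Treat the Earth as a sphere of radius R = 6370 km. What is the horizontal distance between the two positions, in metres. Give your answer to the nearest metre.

Δφ = 46.7054° − 46.7091° = -0.0037°; Δλ = 10.1054° − 10.1089° = -0.0035°.
1° along a meridian = πR/180 = 111177 m.
ΔN = Δφ × 111177 = -411.4 m; ΔE = Δλ × 111177 × cos(46.7091°) = -0.0035 × 111177 × 0.685703 = -266.8 m.
Distance = √(ΔE² + ΔN²) = √((-266.8)² + (-411.4)²) = 490.3 m.

490 m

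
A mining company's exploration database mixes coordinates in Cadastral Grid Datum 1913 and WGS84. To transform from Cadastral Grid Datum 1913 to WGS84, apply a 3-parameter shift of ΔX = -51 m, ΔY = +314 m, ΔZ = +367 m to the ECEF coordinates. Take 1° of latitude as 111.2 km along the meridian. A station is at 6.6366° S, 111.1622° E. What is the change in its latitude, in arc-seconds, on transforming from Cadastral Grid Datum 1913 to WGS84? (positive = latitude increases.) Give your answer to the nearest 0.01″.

sin φ = -0.115572, cos φ = 0.993299, sin λ = 0.932562, cos λ = -0.361009.
North component: ΔN = −sin φ cos λ·ΔX − sin φ sin λ·ΔY + cos φ·ΔZ = −(-0.115572)(-0.361009)(-51) − (-0.115572)(0.932562)(314) + (0.993299)(367) = 400.51 m.
1° of latitude spans 111200 m, so Δφ = 400.51 / 111200 × 3600 = 12.966″.

Δφ = 12.97″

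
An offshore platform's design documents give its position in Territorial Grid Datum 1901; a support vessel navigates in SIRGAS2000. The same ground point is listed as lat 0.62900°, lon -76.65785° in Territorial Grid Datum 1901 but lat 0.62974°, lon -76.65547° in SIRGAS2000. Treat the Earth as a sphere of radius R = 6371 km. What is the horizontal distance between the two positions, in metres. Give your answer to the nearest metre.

277 m

Δφ = 0.62974° − 0.62900° = +0.00074°; Δλ = -76.65547° − -76.65785° = +0.00238°.
1° along a meridian = πR/180 = 111195 m.
ΔN = Δφ × 111195 = 82.3 m; ΔE = Δλ × 111195 × cos(0.62900°) = +0.00238 × 111195 × 0.999940 = 264.6 m.
Distance = √(ΔE² + ΔN²) = √(264.6² + 82.3²) = 277.1 m.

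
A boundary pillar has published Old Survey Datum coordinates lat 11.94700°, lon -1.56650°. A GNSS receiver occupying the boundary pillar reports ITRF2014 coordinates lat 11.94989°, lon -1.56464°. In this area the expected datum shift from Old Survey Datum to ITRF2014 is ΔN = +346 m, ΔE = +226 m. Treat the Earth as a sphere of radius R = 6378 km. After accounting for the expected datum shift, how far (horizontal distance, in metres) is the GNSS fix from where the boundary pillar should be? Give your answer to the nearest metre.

34 m

Observed coordinate differences: Δφ = +0.00289°, Δλ = +0.00186°.
Converting to metres (1° lat = 111317 m, cos φ = 0.978340): observed ΔN = 321.7 m, observed ΔE = 202.6 m.
Subtracting the expected shift leaves a residual of 321.7 − (346) = -24.3 m north and 202.6 − (226) = -23.4 m east.
Residual distance = √((-24.3)² + (-23.4)²) = 33.8 m.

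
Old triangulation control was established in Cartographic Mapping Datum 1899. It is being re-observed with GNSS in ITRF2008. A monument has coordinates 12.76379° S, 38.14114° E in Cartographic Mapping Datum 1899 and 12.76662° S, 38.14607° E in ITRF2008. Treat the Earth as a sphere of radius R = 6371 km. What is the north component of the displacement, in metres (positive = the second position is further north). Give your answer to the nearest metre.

Δφ = -12.76662° − -12.76379° = -0.00283°; Δλ = 38.14607° − 38.14114° = +0.00493°.
1° along a meridian = πR/180 = 111195 m.
ΔN = Δφ × 111195 = -314.7 m; ΔE = Δλ × 111195 × cos(-12.76379°) = +0.00493 × 111195 × 0.975289 = 534.6 m.

ΔN = -315 m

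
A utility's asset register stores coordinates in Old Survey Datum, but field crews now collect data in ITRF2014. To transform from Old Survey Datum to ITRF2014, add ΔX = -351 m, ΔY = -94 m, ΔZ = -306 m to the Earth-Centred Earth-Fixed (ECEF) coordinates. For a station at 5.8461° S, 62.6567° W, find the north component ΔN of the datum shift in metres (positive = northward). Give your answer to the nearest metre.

ΔN = -312 m

The local north axis is (−sin φ cos λ, −sin φ sin λ, cos φ), giving ΔN = -16.422 + 8.505 − 304.409 = -312.33 m.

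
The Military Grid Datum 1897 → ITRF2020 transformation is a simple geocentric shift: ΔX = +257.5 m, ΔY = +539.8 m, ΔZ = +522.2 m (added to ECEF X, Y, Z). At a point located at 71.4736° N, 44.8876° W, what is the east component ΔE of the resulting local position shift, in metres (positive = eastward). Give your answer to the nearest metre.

ΔE = 564 m

The local east axis at (φ, λ) is (−sin λ, cos λ, 0), so ΔE = −sin(-44.8876°)·257.5 + cos(-44.8876°)·539.8 = 564.17 m.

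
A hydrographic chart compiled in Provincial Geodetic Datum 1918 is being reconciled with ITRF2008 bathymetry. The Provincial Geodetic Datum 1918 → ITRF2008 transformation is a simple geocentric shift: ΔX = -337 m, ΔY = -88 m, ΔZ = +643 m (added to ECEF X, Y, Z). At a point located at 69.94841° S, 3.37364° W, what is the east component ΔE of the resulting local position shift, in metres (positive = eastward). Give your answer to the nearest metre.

The local east axis at (φ, λ) is (−sin λ, cos λ, 0), so ΔE = −sin(-3.37364°)·(-337) + cos(-3.37364°)·(-88) = -107.68 m.

ΔE = -108 m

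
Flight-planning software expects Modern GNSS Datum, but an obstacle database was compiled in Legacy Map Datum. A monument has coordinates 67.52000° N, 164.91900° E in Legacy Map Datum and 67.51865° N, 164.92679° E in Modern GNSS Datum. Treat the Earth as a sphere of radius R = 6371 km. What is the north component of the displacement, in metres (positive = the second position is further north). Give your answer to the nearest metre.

ΔN = -150 m

Δφ = 67.51865° − 67.52000° = -0.00135°; Δλ = 164.92679° − 164.91900° = +0.00779°.
1° along a meridian = πR/180 = 111195 m.
ΔN = Δφ × 111195 = -150.1 m; ΔE = Δλ × 111195 × cos(67.52000°) = +0.00779 × 111195 × 0.382361 = 331.2 m.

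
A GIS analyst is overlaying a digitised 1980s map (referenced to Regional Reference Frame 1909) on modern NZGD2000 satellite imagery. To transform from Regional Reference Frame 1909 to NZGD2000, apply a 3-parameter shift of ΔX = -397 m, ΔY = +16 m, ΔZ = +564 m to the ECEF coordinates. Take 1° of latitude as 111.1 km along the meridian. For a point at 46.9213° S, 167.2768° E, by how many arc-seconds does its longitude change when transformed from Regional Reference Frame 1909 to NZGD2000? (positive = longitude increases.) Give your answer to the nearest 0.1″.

Δλ = 3.4″

sin φ = -0.730416, cos φ = 0.683002, sin λ = 0.220241, cos λ = -0.975445.
East component: ΔE = −sin λ·ΔX + cos λ·ΔY = −(0.220241)(-397) + (-0.975445)(16) = 71.83 m.
1° of latitude spans 111100 m; at latitude φ, 1° of longitude spans that × cos φ = 75881.6 m, so Δλ = 71.83 / 75881.6 × 3600 = 3.408″.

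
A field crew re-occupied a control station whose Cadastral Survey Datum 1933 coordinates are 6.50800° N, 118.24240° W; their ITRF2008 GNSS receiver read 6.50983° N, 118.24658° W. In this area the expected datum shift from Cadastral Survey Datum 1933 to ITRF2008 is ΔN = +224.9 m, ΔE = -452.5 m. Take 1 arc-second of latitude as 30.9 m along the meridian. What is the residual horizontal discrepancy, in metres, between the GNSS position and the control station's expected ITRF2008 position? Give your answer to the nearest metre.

23 m

Observed coordinate differences: Δφ = +0.00183°, Δλ = -0.00418°.
Converting to metres (1° lat = 111240 m, cos φ = 0.993556): observed ΔN = 203.6 m, observed ΔE = -462.0 m.
Subtracting the expected shift leaves a residual of 203.6 − (224.9) = -21.3 m north and -462.0 − (-452.5) = -9.5 m east.
Residual distance = √((-21.3)² + (-9.5)²) = 23.3 m.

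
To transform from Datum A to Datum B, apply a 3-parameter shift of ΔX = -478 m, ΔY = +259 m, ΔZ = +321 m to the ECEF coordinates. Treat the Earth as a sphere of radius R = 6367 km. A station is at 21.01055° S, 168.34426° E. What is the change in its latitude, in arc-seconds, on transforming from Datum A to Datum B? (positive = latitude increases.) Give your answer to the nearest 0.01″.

Δφ = 15.75″

sin φ = -0.358540, cos φ = 0.933514, sin λ = 0.202031, cos λ = -0.979379.
North component: ΔN = −sin φ cos λ·ΔX − sin φ sin λ·ΔY + cos φ·ΔZ = −(-0.358540)(-0.979379)(-478) − (-0.358540)(0.202031)(259) + (0.933514)(321) = 486.27 m.
1° of latitude spans πR/180 = 111125 m, so Δφ = 486.27 / 111125 × 3600 = 15.753″.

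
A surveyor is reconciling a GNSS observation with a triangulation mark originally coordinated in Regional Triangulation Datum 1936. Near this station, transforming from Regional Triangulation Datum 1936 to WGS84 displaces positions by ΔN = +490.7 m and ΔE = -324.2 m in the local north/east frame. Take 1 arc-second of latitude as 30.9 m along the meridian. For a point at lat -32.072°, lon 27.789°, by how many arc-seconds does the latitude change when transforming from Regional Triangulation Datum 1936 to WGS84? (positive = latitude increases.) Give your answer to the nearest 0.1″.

1″ of latitude = 30.90 m, so Δφ = 490.7 / 30.90 = 15.880″.

Δφ = 15.9″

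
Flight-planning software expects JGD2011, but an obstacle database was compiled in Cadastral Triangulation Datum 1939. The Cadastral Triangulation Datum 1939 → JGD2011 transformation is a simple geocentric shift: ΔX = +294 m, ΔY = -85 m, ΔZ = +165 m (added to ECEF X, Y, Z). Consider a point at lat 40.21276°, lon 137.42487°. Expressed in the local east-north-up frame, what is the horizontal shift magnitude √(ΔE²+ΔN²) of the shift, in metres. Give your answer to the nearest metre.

332 m

The local east axis at (φ, λ) is (−sin λ, cos λ, 0), so ΔE = −sin(137.42487°)·294 + cos(137.42487°)·(-85) = -136.31 m.
The local north axis is (−sin φ cos λ, −sin φ sin λ, cos φ), giving ΔN = 139.778 + 37.128 + 126.003 = 302.91 m.
Horizontal magnitude = √(ΔE² + ΔN²) = √((-136.31)² + 302.91²) = 332.17 m.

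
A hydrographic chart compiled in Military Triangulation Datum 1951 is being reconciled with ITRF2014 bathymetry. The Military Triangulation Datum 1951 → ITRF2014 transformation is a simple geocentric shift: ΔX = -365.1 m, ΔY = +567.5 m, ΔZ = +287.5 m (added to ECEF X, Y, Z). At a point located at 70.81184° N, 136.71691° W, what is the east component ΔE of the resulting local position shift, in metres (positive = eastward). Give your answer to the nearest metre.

The local east axis at (φ, λ) is (−sin λ, cos λ, 0), so ΔE = −sin(-136.71691°)·(-365.1) + cos(-136.71691°)·567.5 = -663.44 m.

ΔE = -663 m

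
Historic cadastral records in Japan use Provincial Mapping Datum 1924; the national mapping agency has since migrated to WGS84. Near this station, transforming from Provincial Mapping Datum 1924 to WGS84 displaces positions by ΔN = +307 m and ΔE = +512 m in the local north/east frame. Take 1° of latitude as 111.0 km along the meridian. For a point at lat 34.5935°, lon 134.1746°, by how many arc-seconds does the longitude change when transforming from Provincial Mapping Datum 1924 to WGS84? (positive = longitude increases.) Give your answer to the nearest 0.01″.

Δλ = 20.17″

At latitude 34.5935°, cos φ = 0.823201.
1° of longitude at this latitude = 111.0 × cos φ = 91.38 km, so Δλ = 512.0 / 91375.3 = 0.0056033° = 20.172″.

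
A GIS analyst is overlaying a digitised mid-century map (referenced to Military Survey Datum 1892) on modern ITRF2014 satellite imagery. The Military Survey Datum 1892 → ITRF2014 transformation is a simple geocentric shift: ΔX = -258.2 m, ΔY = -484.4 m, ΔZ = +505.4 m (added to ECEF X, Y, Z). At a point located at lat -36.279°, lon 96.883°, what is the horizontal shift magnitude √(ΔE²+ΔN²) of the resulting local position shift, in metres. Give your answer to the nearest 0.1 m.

At φ = -36.279°, λ = 96.883°: sin φ = -0.591718, cos φ = 0.806145, sin λ = 0.992793, cos λ = -0.119842.
ΔE = −sin λ·ΔX + cos λ·ΔY = −(0.992793)·(-258.2) + (-0.119842)·(-484.4) = 314.39 m.
ΔN = −sin φ cos λ·ΔX − sin φ sin λ·ΔY + cos φ·ΔZ = −(-0.591718)(-0.119842)(-258.2) − (-0.591718)(0.992793)(-484.4) + (0.806145)(505.4) = 141.17 m.
Horizontal magnitude = √(ΔE² + ΔN²) = √(314.39² + 141.17²) = 344.63 m.

344.6 m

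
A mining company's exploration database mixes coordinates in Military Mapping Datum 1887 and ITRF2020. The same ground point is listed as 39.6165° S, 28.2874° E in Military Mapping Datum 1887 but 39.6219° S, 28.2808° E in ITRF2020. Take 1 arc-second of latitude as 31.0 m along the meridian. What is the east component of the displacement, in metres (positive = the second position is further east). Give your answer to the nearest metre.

ΔE = -567 m

Δφ = -39.6219° − -39.6165° = -0.0054°; Δλ = 28.2808° − 28.2874° = -0.0066°.
1° of latitude = 3600 × 31.00 = 111600 m.
ΔN = Δφ × 111600 = -602.6 m; ΔE = Δλ × 111600 × cos(-39.6165°) = -0.0066 × 111600 × 0.770330 = -567.4 m.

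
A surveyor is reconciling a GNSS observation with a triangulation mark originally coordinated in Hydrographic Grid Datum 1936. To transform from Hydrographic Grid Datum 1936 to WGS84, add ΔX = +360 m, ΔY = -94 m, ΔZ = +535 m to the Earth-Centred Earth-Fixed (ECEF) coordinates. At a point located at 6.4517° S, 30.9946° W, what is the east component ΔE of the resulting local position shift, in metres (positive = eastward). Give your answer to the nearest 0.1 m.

At φ = -6.4517°, λ = -30.9946°: sin φ = -0.112366, cos φ = 0.993667, sin λ = -0.514957, cos λ = 0.857216.
ΔE = −sin λ·ΔX + cos λ·ΔY = −(-0.514957)·(360) + (0.857216)·(-94) = 104.81 m.

ΔE = 104.8 m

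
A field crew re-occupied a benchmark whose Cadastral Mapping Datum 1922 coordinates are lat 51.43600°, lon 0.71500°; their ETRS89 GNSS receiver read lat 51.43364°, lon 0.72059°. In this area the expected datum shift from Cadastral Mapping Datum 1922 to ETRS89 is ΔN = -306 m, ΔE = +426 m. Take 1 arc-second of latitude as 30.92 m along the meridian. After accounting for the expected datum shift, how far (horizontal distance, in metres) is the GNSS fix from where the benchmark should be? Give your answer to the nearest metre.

Observed coordinate differences: Δφ = -0.00236°, Δλ = +0.00559°.
Converting to metres (1° lat = 111312 m, cos φ = 0.623388): observed ΔN = -262.7 m, observed ΔE = 387.9 m.
Subtracting the expected shift leaves a residual of -262.7 − (-306) = 43.3 m north and 387.9 − (426) = -38.1 m east.
Residual distance = √(43.3² + (-38.1)²) = 57.7 m.

58 m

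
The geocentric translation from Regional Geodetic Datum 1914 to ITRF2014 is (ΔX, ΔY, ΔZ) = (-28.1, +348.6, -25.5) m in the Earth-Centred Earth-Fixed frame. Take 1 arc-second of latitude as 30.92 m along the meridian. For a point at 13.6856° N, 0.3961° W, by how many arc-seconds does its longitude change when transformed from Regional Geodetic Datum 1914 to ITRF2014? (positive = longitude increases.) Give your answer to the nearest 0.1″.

sin φ = 0.236594, cos φ = 0.971609, sin λ = -0.006913, cos λ = 0.999976.
East component: ΔE = −sin λ·ΔX + cos λ·ΔY = −(-0.006913)(-28.1) + (0.999976)(348.6) = 348.40 m.
1° of latitude spans 3600 × 30.92 = 111312 m; at latitude φ, 1° of longitude spans that × cos φ = 108151.7 m, so Δλ = 348.40 / 108151.7 × 3600 = 11.597″.

Δλ = 11.6″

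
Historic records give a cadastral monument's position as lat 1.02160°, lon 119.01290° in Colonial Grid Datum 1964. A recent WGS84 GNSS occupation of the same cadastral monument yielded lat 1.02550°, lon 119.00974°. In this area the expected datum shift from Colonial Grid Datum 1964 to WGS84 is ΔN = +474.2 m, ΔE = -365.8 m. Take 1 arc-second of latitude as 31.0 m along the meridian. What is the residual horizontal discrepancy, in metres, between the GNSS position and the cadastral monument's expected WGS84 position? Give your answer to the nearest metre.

41 m

Observed coordinate differences: Δφ = +0.00390°, Δλ = -0.00316°.
Converting to metres (1° lat = 111600 m, cos φ = 0.999841): observed ΔN = 435.2 m, observed ΔE = -352.6 m.
Subtracting the expected shift leaves a residual of 435.2 − (474.2) = -39.0 m north and -352.6 − (-365.8) = 13.2 m east.
Residual distance = √((-39.0)² + 13.2²) = 41.1 m.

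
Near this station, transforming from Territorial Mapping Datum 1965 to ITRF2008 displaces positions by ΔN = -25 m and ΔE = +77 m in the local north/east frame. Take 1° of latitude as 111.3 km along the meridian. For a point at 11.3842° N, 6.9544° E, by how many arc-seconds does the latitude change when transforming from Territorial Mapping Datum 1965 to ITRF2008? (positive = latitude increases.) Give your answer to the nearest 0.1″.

1° of latitude = 111.3 km, so Δφ = -25.0 / 111300 = -0.0002246° = -0.809″.

Δφ = -0.8″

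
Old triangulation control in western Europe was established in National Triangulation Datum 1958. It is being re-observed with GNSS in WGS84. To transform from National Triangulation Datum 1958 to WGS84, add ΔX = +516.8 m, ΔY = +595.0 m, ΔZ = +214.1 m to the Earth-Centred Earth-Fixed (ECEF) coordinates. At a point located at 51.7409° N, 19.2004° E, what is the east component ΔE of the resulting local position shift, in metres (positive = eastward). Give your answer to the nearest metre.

ΔE = 392 m

The local east axis at (φ, λ) is (−sin λ, cos λ, 0), so ΔE = −sin(19.2004°)·516.8 + cos(19.2004°)·595.0 = 391.94 m.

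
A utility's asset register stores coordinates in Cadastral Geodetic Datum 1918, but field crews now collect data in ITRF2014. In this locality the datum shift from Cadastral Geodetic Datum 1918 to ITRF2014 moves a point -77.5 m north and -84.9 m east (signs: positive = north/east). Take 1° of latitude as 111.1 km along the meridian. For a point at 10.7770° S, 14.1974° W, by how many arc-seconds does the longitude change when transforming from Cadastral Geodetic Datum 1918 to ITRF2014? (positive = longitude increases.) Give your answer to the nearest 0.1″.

At latitude -10.7770°, cos φ = 0.982362.
1° of longitude at this latitude = 111.1 × cos φ = 109.14 km, so Δλ = -84.9 / 109140.5 = -0.0007779° = -2.800″.

Δλ = -2.8″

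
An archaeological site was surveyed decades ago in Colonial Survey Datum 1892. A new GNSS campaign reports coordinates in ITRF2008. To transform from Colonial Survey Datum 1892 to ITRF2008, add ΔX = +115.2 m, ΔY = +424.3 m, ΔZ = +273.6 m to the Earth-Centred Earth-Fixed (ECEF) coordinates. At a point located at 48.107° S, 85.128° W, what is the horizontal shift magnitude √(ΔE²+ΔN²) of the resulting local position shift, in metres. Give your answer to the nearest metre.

At φ = -48.107°, λ = -85.128°: sin φ = -0.744393, cos φ = 0.667742, sin λ = -0.996387, cos λ = 0.084930.
ΔE = −sin λ·ΔX + cos λ·ΔY = −(-0.996387)·(115.2) + (0.084930)·(424.3) = 150.82 m.
ΔN = −sin φ cos λ·ΔX − sin φ sin λ·ΔY + cos φ·ΔZ = −(-0.744393)(0.084930)(115.2) − (-0.744393)(-0.996387)(424.3) + (0.667742)(273.6) = -124.73 m.
Horizontal magnitude = √(ΔE² + ΔN²) = √(150.82² + (-124.73)²) = 195.71 m.

196 m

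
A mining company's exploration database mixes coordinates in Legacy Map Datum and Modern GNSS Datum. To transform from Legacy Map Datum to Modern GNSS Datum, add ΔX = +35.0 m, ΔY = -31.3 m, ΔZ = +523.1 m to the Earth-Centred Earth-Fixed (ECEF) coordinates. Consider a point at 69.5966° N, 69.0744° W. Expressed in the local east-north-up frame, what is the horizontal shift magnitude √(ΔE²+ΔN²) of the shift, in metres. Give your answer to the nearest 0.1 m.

144.9 m

At φ = 69.5966°, λ = -69.0744°: sin φ = 0.937261, cos φ = 0.348628, sin λ = -0.934045, cos λ = 0.357155.
ΔE = −sin λ·ΔX + cos λ·ΔY = −(-0.934045)·(35.0) + (0.357155)·(-31.3) = 21.51 m.
ΔN = −sin φ cos λ·ΔX − sin φ sin λ·ΔY + cos φ·ΔZ = −(0.937261)(0.357155)(35.0) − (0.937261)(-0.934045)(-31.3) + (0.348628)(523.1) = 143.25 m.
Horizontal magnitude = √(ΔE² + ΔN²) = √(21.51² + 143.25²) = 144.86 m.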